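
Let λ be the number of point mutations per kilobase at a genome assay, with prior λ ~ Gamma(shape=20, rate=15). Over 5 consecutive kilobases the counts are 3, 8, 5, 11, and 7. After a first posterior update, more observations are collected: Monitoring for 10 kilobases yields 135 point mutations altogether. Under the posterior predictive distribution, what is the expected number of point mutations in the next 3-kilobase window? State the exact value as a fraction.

Total count: 3 + 8 + 5 + 11 + 7 = 34.
Total exposure: 5 kilobases.
After the first batch: Gamma(20 + 34, 15 + 5) = Gamma(54, 20).
Total count 135 over total exposure 10 kilobases.
After the second batch: Gamma(54 + 135, 20 + 10) = Gamma(189, 30).
Predictive mean over a 3-kilobase window = T·E[λ|data] = 3·189/30 = 189/10.

189/10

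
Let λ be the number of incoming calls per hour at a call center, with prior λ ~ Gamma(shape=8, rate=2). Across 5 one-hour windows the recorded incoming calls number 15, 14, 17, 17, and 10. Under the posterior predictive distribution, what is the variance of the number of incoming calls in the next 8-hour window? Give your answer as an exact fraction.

9720/49

Total count: 15 + 14 + 17 + 17 + 10 = 73.
Total exposure: 5 hours.
Posterior: α' = 8 + 73 = 81, β' = 2 + 5 = 7.
The posterior predictive for a window of length T is Negative Binomial with variance T·α'·(β'+T)/β'² = 8·81·15/49 = 9720/49.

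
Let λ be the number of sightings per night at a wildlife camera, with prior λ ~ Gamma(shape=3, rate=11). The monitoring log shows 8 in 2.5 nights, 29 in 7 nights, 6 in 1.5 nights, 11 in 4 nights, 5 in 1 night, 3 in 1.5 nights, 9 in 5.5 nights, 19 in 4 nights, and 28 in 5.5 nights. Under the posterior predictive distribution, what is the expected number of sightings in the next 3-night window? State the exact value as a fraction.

242/29

Total count: 8 + 29 + 6 + 11 + 5 + 3 + 9 + 19 + 28 = 118.
Total exposure: 2.5 + 7 + 1.5 + 4 + 1 + 1.5 + 5.5 + 4 + 5.5 = 32.5 nights.
The Gamma prior is conjugate for the Poisson rate, so λ | data ~ Gamma(3+118, 11+32.5) = Gamma(121, 87/2).
Predictive mean over a 3-night window = T·E[λ|data] = 3·121/(87/2) = 242/29.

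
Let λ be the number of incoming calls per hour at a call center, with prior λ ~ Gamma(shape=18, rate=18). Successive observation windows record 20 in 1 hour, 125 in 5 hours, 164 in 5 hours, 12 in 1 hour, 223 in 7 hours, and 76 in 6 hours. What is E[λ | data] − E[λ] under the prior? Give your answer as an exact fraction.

595/43

Total count: 20 + 125 + 164 + 12 + 223 + 76 = 620.
Total exposure: 1 + 5 + 5 + 1 + 7 + 6 = 25 hours.
The Gamma prior is conjugate for the Poisson rate, so λ | data ~ Gamma(18+620, 18+25) = Gamma(638, 43).
Posterior mean = 638/43 = 638/43; prior mean = 18/18 = 1. Difference = 638/43 − 1 = 595/43.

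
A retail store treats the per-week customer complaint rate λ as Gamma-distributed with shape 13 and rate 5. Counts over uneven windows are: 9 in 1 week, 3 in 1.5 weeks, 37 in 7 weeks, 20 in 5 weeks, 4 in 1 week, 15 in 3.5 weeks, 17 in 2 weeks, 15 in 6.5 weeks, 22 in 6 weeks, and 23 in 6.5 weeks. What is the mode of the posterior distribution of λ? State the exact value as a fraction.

Total count: 9 + 3 + 37 + 20 + 4 + 15 + 17 + 15 + 22 + 23 = 165.
Total exposure: 1 + 1.5 + 7 + 5 + 1 + 3.5 + 2 + 6.5 + 6 + 6.5 = 40 weeks.
Gamma(α, β) with Poisson data over total exposure Σt gives posterior Gamma(α+Σx, β+Σt) = Gamma(178, 45).
Posterior mode = (α'−1)/β' = 177/45 = 59/15.

59/15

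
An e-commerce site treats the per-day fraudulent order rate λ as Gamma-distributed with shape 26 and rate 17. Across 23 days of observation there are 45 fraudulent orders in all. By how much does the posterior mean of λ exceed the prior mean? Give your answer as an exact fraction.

Total count 45 over total exposure 23 days.
The Gamma prior is conjugate for the Poisson rate, so λ | data ~ Gamma(26+45, 17+23) = Gamma(71, 40).
Posterior mean = 71/40 = 71/40; prior mean = 26/17 = 26/17. Difference = 71/40 − 26/17 = 167/680.

167/680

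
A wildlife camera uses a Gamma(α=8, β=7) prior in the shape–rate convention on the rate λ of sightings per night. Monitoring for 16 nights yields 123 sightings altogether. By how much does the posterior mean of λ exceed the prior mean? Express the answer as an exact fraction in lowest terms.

Total count 123 over total exposure 16 nights.
The Gamma prior is conjugate for the Poisson rate, so λ | data ~ Gamma(8+123, 7+16) = Gamma(131, 23).
Posterior mean = 131/23 = 131/23; prior mean = 8/7 = 8/7. Difference = 131/23 − 8/7 = 733/161.

733/161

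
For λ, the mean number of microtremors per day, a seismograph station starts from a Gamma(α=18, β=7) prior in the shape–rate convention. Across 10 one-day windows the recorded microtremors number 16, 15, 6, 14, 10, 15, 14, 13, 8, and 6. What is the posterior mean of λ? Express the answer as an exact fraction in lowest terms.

135/17

Total count: 16 + 15 + 6 + 14 + 10 + 15 + 14 + 13 + 8 + 6 = 117.
Total exposure: 10 days.
The Gamma prior is conjugate for the Poisson rate, so λ | data ~ Gamma(18+117, 7+10) = Gamma(135, 17).
Posterior mean = α'/β' = 135/17.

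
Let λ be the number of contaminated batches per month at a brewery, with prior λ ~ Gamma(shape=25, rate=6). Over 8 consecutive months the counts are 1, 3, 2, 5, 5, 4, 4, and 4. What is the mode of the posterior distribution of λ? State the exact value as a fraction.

26/7

Total count: 1 + 3 + 2 + 5 + 5 + 4 + 4 + 4 = 28.
Total exposure: 8 months.
By Gamma–Poisson conjugacy, the posterior is Gamma(α + Σx, β + Σt) = Gamma(25 + 28, 6 + 8) = Gamma(53, 14).
Posterior mode = (α'−1)/β' = 52/14 = 26/7.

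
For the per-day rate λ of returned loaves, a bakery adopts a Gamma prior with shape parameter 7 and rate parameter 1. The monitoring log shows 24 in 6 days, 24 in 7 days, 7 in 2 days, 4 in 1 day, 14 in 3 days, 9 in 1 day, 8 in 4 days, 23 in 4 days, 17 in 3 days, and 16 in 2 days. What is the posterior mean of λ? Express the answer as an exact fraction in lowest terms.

9/2

Total count: 24 + 24 + 7 + 4 + 14 + 9 + 8 + 23 + 17 + 16 = 146.
Total exposure: 6 + 7 + 2 + 1 + 3 + 1 + 4 + 4 + 3 + 2 = 33 days.
Posterior: α' = 7 + 146 = 153, β' = 1 + 33 = 34.
Posterior mean = α'/β' = 153/34 = 9/2.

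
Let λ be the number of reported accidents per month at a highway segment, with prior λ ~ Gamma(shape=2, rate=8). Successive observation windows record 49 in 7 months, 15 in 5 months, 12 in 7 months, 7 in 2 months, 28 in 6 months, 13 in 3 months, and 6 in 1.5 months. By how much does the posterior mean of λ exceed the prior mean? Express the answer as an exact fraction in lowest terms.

977/316

Total count: 49 + 15 + 12 + 7 + 28 + 13 + 6 = 130.
Total exposure: 7 + 5 + 7 + 2 + 6 + 3 + 1.5 = 31.5 months.
Posterior: α' = 2 + 130 = 132, β' = 8 + 31.5 = 79/2.
Posterior mean = 132/(79/2) = 264/79; prior mean = 2/8 = 1/4. Difference = 264/79 − 1/4 = 977/316.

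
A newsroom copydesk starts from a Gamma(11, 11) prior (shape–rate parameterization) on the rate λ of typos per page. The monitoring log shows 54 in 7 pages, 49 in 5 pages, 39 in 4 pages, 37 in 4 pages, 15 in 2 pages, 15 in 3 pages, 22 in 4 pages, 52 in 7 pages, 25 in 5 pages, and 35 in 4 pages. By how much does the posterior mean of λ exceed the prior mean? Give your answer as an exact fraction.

149/28

Total count: 54 + 49 + 39 + 37 + 15 + 15 + 22 + 52 + 25 + 35 = 343.
Total exposure: 7 + 5 + 4 + 4 + 2 + 3 + 4 + 7 + 5 + 4 = 45 pages.
Conjugate update: add total count to the shape and total exposure to the rate, giving Gamma(354, 56).
Posterior mean = 354/56 = 177/28; prior mean = 11/11 = 1. Difference = 177/28 − 1 = 149/28.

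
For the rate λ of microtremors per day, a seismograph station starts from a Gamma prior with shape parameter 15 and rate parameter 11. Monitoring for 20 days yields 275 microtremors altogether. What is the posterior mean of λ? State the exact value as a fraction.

Total count 275 over total exposure 20 days.
Conjugate update: add total count to the shape and total exposure to the rate, giving Gamma(290, 31).
Posterior mean = α'/β' = 290/31.

290/31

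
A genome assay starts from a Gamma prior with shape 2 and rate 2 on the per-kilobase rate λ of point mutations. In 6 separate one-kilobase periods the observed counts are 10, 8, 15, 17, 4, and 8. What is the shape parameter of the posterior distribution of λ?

64

Total count: 10 + 8 + 15 + 17 + 4 + 8 = 62.
Total exposure: 6 kilobases.
The Gamma prior is conjugate for the Poisson rate, so λ | data ~ Gamma(2+62, 2+6) = Gamma(64, 8).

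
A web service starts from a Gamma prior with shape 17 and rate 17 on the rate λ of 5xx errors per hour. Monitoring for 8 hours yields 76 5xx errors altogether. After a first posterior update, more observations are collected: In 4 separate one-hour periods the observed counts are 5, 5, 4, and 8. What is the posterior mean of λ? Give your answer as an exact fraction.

115/29

Total count 76 over total exposure 8 hours.
After the first batch: Gamma(17 + 76, 17 + 8) = Gamma(93, 25).
Total count: 5 + 5 + 4 + 8 = 22.
Total exposure: 4 hours.
After the second batch: Gamma(93 + 22, 25 + 4) = Gamma(115, 29).
Posterior mean = α'/β' = 115/29.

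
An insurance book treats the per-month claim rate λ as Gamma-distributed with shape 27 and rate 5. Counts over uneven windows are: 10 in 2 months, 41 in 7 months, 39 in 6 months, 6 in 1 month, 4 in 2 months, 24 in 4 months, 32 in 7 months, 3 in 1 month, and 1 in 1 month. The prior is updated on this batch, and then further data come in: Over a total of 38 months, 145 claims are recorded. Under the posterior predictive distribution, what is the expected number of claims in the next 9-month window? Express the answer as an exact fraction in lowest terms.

Total count: 10 + 41 + 39 + 6 + 4 + 24 + 32 + 3 + 1 = 160.
Total exposure: 2 + 7 + 6 + 1 + 2 + 4 + 7 + 1 + 1 = 31 months.
After the first batch: Gamma(27 + 160, 5 + 31) = Gamma(187, 36).
Total count 145 over total exposure 38 months.
After the second batch: Gamma(187 + 145, 36 + 38) = Gamma(332, 74).
Predictive mean over a 9-month window = T·E[λ|data] = 9·332/74 = 1494/37.

1494/37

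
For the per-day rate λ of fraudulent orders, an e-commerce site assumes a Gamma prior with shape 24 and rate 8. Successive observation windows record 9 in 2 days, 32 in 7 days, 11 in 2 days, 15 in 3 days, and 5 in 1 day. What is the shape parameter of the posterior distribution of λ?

Total count: 9 + 32 + 11 + 15 + 5 = 72.
Total exposure: 2 + 7 + 2 + 3 + 1 = 15 days.
Posterior: α' = 24 + 72 = 96, β' = 8 + 15 = 23.

96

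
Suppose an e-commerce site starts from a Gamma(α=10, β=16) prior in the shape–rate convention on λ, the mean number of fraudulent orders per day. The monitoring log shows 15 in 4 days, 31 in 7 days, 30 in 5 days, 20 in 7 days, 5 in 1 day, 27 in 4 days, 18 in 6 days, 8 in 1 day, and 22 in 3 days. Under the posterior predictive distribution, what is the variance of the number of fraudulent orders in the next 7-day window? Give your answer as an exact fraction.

Total count: 15 + 31 + 30 + 20 + 5 + 27 + 18 + 8 + 22 = 176.
Total exposure: 4 + 7 + 5 + 7 + 1 + 4 + 6 + 1 + 3 = 38 days.
Conjugate update: add total count to the shape and total exposure to the rate, giving Gamma(186, 54).
The posterior predictive for a window of length T is Negative Binomial with variance T·α'·(β'+T)/β'² = 7·186·61/2916 = 13237/486.

13237/486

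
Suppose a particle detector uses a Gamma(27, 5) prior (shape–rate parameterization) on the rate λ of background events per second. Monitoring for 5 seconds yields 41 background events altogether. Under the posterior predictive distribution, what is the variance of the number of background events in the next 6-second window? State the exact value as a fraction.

1632/25

Total count 41 over total exposure 5 seconds.
By Gamma–Poisson conjugacy, the posterior is Gamma(α + Σx, β + Σt) = Gamma(27 + 41, 5 + 5) = Gamma(68, 10).
The posterior predictive for a window of length T is Negative Binomial with variance T·α'·(β'+T)/β'² = 6·68·16/100 = 1632/25.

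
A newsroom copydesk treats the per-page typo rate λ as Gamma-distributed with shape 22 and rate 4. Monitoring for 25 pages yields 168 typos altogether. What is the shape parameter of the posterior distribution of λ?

190

Total count 168 over total exposure 25 pages.
By Gamma–Poisson conjugacy, the posterior is Gamma(α + Σx, β + Σt) = Gamma(22 + 168, 4 + 25) = Gamma(190, 29).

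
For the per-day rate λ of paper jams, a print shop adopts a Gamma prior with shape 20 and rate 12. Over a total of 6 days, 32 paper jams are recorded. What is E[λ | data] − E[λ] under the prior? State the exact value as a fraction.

Total count 32 over total exposure 6 days.
The Gamma prior is conjugate for the Poisson rate, so λ | data ~ Gamma(20+32, 12+6) = Gamma(52, 18).
Posterior mean = 52/18 = 26/9; prior mean = 20/12 = 5/3. Difference = 26/9 − 5/3 = 11/9.

11/9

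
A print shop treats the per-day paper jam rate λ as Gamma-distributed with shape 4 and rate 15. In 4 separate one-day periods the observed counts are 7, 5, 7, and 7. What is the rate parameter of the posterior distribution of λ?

Total count: 7 + 5 + 7 + 7 = 26.
Total exposure: 4 days.
Posterior: α' = 4 + 26 = 30, β' = 15 + 4 = 19.

19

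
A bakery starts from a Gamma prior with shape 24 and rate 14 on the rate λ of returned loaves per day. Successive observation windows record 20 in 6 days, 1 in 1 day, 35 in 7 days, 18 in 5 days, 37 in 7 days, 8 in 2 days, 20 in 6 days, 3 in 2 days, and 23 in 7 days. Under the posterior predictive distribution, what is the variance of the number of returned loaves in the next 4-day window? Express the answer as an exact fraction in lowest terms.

Total count: 20 + 1 + 35 + 18 + 37 + 8 + 20 + 3 + 23 = 165.
Total exposure: 6 + 1 + 7 + 5 + 7 + 2 + 6 + 2 + 7 = 43 days.
Gamma(α, β) with Poisson data over total exposure Σt gives posterior Gamma(α+Σx, β+Σt) = Gamma(189, 57).
The posterior predictive for a window of length T is Negative Binomial with variance T·α'·(β'+T)/β'² = 4·189·61/3249 = 5124/361.

5124/361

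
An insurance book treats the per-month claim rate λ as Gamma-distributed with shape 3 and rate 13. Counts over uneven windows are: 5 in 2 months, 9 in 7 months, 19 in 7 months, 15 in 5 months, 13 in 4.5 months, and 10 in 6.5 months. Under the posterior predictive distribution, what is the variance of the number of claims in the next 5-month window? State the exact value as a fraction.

740/81

Total count: 5 + 9 + 19 + 15 + 13 + 10 = 71.
Total exposure: 2 + 7 + 7 + 5 + 4.5 + 6.5 = 32 months.
Posterior: α' = 3 + 71 = 74, β' = 13 + 32 = 45.
The posterior predictive for a window of length T is Negative Binomial with variance T·α'·(β'+T)/β'² = 5·74·50/2025 = 740/81.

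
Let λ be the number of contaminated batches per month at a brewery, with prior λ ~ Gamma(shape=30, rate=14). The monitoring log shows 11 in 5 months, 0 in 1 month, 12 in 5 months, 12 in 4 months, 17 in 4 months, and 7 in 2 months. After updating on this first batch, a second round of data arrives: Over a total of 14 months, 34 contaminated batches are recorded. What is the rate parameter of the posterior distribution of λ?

Total count: 11 + 0 + 12 + 12 + 17 + 7 = 59.
Total exposure: 5 + 1 + 5 + 4 + 4 + 2 = 21 months.
After the first batch: Gamma(30 + 59, 14 + 21) = Gamma(89, 35).
Total count 34 over total exposure 14 months.
After the second batch: Gamma(89 + 34, 35 + 14) = Gamma(123, 49).

49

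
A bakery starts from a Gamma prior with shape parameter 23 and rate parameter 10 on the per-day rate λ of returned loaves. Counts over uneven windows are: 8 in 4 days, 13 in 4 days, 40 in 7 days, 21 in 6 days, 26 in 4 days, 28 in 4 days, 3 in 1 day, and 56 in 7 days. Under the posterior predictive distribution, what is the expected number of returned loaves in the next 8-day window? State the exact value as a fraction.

Total count: 8 + 13 + 40 + 21 + 26 + 28 + 3 + 56 = 195.
Total exposure: 4 + 4 + 7 + 6 + 4 + 4 + 1 + 7 = 37 days.
The Gamma prior is conjugate for the Poisson rate, so λ | data ~ Gamma(23+195, 10+37) = Gamma(218, 47).
Predictive mean over an 8-day window = T·E[λ|data] = 8·218/47 = 1744/47.

1744/47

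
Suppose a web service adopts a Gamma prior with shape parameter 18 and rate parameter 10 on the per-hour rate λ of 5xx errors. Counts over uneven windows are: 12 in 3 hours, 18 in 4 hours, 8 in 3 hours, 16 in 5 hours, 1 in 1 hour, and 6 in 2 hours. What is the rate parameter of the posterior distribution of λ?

Total count: 12 + 18 + 8 + 16 + 1 + 6 = 61.
Total exposure: 3 + 4 + 3 + 5 + 1 + 2 = 18 hours.
The Gamma prior is conjugate for the Poisson rate, so λ | data ~ Gamma(18+61, 10+18) = Gamma(79, 28).

28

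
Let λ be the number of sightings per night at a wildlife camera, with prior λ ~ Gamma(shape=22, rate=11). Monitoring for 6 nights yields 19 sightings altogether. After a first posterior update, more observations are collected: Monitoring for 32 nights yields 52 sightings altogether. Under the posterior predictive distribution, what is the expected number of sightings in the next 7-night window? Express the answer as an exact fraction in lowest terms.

Total count 19 over total exposure 6 nights.
After the first batch: Gamma(22 + 19, 11 + 6) = Gamma(41, 17).
Total count 52 over total exposure 32 nights.
After the second batch: Gamma(41 + 52, 17 + 32) = Gamma(93, 49).
Predictive mean over a 7-night window = T·E[λ|data] = 7·93/49 = 93/7.

93/7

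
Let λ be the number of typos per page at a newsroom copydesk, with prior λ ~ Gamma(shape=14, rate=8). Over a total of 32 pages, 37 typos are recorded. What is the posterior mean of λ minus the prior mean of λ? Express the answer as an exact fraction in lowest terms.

Total count 37 over total exposure 32 pages.
Gamma(α, β) with Poisson data over total exposure Σt gives posterior Gamma(α+Σx, β+Σt) = Gamma(51, 40).
Posterior mean = 51/40 = 51/40; prior mean = 14/8 = 7/4. Difference = 51/40 − 7/4 = -19/40.

-19/40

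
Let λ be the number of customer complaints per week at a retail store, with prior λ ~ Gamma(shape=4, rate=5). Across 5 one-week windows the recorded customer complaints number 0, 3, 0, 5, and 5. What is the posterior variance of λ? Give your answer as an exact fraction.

17/100

Total count: 0 + 3 + 0 + 5 + 5 = 13.
Total exposure: 5 weeks.
By Gamma–Poisson conjugacy, the posterior is Gamma(α + Σx, β + Σt) = Gamma(4 + 13, 5 + 5) = Gamma(17, 10).
Posterior variance = α'/β'² = 17/100.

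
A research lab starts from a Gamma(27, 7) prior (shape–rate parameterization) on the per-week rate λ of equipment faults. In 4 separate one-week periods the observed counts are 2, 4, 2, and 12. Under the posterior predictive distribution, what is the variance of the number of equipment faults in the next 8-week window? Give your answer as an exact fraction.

Total count: 2 + 4 + 2 + 12 = 20.
Total exposure: 4 weeks.
Posterior: α' = 27 + 20 = 47, β' = 7 + 4 = 11.
The posterior predictive for a window of length T is Negative Binomial with variance T·α'·(β'+T)/β'² = 8·47·19/121 = 7144/121.

7144/121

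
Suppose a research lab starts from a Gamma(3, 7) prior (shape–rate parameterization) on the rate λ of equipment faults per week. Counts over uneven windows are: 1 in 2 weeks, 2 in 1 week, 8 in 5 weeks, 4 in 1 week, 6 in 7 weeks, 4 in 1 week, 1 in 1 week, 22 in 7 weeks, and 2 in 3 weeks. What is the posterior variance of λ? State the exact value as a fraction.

Total count: 1 + 2 + 8 + 4 + 6 + 4 + 1 + 22 + 2 = 50.
Total exposure: 2 + 1 + 5 + 1 + 7 + 1 + 1 + 7 + 3 = 28 weeks.
The Gamma prior is conjugate for the Poisson rate, so λ | data ~ Gamma(3+50, 7+28) = Gamma(53, 35).
Posterior variance = α'/β'² = 53/1225.

53/1225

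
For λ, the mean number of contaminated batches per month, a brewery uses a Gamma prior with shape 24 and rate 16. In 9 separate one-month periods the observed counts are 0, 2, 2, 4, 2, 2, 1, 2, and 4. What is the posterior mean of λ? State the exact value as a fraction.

43/25

Total count: 0 + 2 + 2 + 4 + 2 + 2 + 1 + 2 + 4 = 19.
Total exposure: 9 months.
Conjugate update: add total count to the shape and total exposure to the rate, giving Gamma(43, 25).
Posterior mean = α'/β' = 43/25.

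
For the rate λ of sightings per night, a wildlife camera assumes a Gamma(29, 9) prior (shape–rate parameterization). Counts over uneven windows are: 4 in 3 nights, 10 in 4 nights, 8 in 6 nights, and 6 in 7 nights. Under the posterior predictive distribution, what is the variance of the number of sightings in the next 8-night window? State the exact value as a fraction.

16872/841

Total count: 4 + 10 + 8 + 6 = 28.
Total exposure: 3 + 4 + 6 + 7 = 20 nights.
Conjugate update: add total count to the shape and total exposure to the rate, giving Gamma(57, 29).
The posterior predictive for a window of length T is Negative Binomial with variance T·α'·(β'+T)/β'² = 8·57·37/841 = 16872/841.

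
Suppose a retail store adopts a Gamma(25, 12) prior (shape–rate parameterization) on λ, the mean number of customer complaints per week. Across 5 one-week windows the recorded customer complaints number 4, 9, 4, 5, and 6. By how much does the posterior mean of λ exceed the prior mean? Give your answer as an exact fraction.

211/204

Total count: 4 + 9 + 4 + 5 + 6 = 28.
Total exposure: 5 weeks.
Conjugate update: add total count to the shape and total exposure to the rate, giving Gamma(53, 17).
Posterior mean = 53/17 = 53/17; prior mean = 25/12 = 25/12. Difference = 53/17 − 25/12 = 211/204.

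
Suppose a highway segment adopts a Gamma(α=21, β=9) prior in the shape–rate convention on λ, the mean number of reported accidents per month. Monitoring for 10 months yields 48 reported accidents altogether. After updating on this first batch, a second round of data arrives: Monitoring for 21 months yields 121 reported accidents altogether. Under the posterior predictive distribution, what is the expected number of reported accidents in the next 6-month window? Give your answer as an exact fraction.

57/2

Total count 48 over total exposure 10 months.
After the first batch: Gamma(21 + 48, 9 + 10) = Gamma(69, 19).
Total count 121 over total exposure 21 months.
After the second batch: Gamma(69 + 121, 19 + 21) = Gamma(190, 40).
Predictive mean over a 6-month window = T·E[λ|data] = 6·190/40 = 57/2.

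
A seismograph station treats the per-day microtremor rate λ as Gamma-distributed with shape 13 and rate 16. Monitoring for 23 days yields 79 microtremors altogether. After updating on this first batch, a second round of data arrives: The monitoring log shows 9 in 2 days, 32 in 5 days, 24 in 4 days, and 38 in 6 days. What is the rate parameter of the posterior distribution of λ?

Total count 79 over total exposure 23 days.
After the first batch: Gamma(13 + 79, 16 + 23) = Gamma(92, 39).
Total count: 9 + 32 + 24 + 38 = 103.
Total exposure: 2 + 5 + 4 + 6 = 17 days.
After the second batch: Gamma(92 + 103, 39 + 17) = Gamma(195, 56).

56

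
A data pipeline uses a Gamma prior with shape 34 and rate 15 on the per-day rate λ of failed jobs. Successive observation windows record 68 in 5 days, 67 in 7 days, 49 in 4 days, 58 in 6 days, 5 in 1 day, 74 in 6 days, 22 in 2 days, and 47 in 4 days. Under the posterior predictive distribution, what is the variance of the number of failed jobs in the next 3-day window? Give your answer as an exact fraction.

Total count: 68 + 67 + 49 + 58 + 5 + 74 + 22 + 47 = 390.
Total exposure: 5 + 7 + 4 + 6 + 1 + 6 + 2 + 4 = 35 days.
By Gamma–Poisson conjugacy, the posterior is Gamma(α + Σx, β + Σt) = Gamma(34 + 390, 15 + 35) = Gamma(424, 50).
The posterior predictive for a window of length T is Negative Binomial with variance T·α'·(β'+T)/β'² = 3·424·53/2500 = 16854/625.

16854/625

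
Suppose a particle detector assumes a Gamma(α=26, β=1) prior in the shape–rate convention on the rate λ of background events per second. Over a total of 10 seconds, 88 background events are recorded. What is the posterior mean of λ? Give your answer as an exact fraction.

114/11

Total count 88 over total exposure 10 seconds.
By Gamma–Poisson conjugacy, the posterior is Gamma(α + Σx, β + Σt) = Gamma(26 + 88, 1 + 10) = Gamma(114, 11).
Posterior mean = α'/β' = 114/11.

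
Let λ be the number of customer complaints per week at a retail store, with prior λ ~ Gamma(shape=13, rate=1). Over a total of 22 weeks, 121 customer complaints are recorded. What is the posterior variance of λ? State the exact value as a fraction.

134/529

Total count 121 over total exposure 22 weeks.
Gamma(α, β) with Poisson data over total exposure Σt gives posterior Gamma(α+Σx, β+Σt) = Gamma(134, 23).
Posterior variance = α'/β'² = 134/529.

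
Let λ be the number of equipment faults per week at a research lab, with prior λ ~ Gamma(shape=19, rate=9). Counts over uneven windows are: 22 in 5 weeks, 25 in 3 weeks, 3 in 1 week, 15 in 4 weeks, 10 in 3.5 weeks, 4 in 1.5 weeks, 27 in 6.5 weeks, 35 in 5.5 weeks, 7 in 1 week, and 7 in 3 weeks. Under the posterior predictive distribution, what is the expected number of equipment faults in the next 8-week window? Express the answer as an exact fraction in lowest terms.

Total count: 22 + 25 + 3 + 15 + 10 + 4 + 27 + 35 + 7 + 7 = 155.
Total exposure: 5 + 3 + 1 + 4 + 3.5 + 1.5 + 6.5 + 5.5 + 1 + 3 = 34 weeks.
By Gamma–Poisson conjugacy, the posterior is Gamma(α + Σx, β + Σt) = Gamma(19 + 155, 9 + 34) = Gamma(174, 43).
Predictive mean over an 8-week window = T·E[λ|data] = 8·174/43 = 1392/43.

1392/43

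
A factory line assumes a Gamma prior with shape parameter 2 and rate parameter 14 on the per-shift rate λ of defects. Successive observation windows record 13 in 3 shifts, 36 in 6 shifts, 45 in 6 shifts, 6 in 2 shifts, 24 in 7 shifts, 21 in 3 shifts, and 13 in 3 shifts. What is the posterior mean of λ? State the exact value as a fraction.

40/11

Total count: 13 + 36 + 45 + 6 + 24 + 21 + 13 = 158.
Total exposure: 3 + 6 + 6 + 2 + 7 + 3 + 3 = 30 shifts.
By Gamma–Poisson conjugacy, the posterior is Gamma(α + Σx, β + Σt) = Gamma(2 + 158, 14 + 30) = Gamma(160, 44).
Posterior mean = α'/β' = 160/44 = 40/11.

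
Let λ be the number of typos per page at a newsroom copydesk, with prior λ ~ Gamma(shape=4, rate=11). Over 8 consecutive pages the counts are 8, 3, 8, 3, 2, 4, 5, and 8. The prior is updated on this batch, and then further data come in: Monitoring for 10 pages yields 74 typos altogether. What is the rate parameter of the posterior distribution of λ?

Total count: 8 + 3 + 8 + 3 + 2 + 4 + 5 + 8 = 41.
Total exposure: 8 pages.
After the first batch: Gamma(4 + 41, 11 + 8) = Gamma(45, 19).
Total count 74 over total exposure 10 pages.
After the second batch: Gamma(45 + 74, 19 + 10) = Gamma(119, 29).

29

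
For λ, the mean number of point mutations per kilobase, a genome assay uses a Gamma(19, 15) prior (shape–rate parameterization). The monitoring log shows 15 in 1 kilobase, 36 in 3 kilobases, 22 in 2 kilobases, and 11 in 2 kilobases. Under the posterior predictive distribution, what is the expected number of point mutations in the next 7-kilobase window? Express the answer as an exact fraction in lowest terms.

Total count: 15 + 36 + 22 + 11 = 84.
Total exposure: 1 + 3 + 2 + 2 = 8 kilobases.
By Gamma–Poisson conjugacy, the posterior is Gamma(α + Σx, β + Σt) = Gamma(19 + 84, 15 + 8) = Gamma(103, 23).
Predictive mean over a 7-kilobase window = T·E[λ|data] = 7·103/23 = 721/23.

721/23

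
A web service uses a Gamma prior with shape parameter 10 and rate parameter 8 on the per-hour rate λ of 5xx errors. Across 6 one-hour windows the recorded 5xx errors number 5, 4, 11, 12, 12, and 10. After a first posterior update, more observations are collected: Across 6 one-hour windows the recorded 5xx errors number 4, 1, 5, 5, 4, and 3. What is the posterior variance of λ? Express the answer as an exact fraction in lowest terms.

Total count: 5 + 4 + 11 + 12 + 12 + 10 = 54.
Total exposure: 6 hours.
After the first batch: Gamma(10 + 54, 8 + 6) = Gamma(64, 14).
Total count: 4 + 1 + 5 + 5 + 4 + 3 = 22.
Total exposure: 6 hours.
After the second batch: Gamma(64 + 22, 14 + 6) = Gamma(86, 20).
Posterior variance = α'/β'² = 86/400 = 43/200.

43/200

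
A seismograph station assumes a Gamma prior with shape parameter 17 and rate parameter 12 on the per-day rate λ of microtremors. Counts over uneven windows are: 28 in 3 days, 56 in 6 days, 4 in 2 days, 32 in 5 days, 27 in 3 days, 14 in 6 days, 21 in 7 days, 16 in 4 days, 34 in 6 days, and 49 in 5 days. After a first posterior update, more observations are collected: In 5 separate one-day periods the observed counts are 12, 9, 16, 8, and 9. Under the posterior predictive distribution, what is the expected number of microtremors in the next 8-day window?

44

Total count: 28 + 56 + 4 + 32 + 27 + 14 + 21 + 16 + 34 + 49 = 281.
Total exposure: 3 + 6 + 2 + 5 + 3 + 6 + 7 + 4 + 6 + 5 = 47 days.
After the first batch: Gamma(17 + 281, 12 + 47) = Gamma(298, 59).
Total count: 12 + 9 + 16 + 8 + 9 = 54.
Total exposure: 5 days.
After the second batch: Gamma(298 + 54, 59 + 5) = Gamma(352, 64).
Predictive mean over an 8-day window = T·E[λ|data] = 8·352/64 = 44.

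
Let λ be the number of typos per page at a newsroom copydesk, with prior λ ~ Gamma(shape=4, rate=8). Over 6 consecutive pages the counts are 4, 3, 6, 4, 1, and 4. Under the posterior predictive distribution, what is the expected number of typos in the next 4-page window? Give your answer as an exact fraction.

52/7

Total count: 4 + 3 + 6 + 4 + 1 + 4 = 22.
Total exposure: 6 pages.
Conjugate update: add total count to the shape and total exposure to the rate, giving Gamma(26, 14).
Predictive mean over a 4-page window = T·E[λ|data] = 4·26/14 = 52/7.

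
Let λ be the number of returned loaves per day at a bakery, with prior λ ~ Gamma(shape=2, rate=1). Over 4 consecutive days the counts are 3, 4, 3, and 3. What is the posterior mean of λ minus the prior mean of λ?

1

Total count: 3 + 4 + 3 + 3 = 13.
Total exposure: 4 days.
Conjugate update: add total count to the shape and total exposure to the rate, giving Gamma(15, 5).
Posterior mean = 15/5 = 3; prior mean = 2/1 = 2. Difference = 3 − 2 = 1.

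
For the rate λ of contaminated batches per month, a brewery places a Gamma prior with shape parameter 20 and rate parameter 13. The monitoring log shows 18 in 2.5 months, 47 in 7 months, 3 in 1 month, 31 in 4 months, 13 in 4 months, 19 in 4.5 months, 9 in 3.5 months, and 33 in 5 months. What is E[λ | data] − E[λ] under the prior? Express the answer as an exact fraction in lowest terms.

Total count: 18 + 47 + 3 + 31 + 13 + 19 + 9 + 33 = 173.
Total exposure: 2.5 + 7 + 1 + 4 + 4 + 4.5 + 3.5 + 5 = 31.5 months.
Gamma(α, β) with Poisson data over total exposure Σt gives posterior Gamma(α+Σx, β+Σt) = Gamma(193, 89/2).
Posterior mean = 193/(89/2) = 386/89; prior mean = 20/13 = 20/13. Difference = 386/89 − 20/13 = 3238/1157.

3238/1157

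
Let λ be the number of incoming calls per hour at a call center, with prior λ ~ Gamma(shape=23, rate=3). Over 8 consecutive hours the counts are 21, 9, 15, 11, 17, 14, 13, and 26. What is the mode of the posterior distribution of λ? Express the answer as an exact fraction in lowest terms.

Total count: 21 + 9 + 15 + 11 + 17 + 14 + 13 + 26 = 126.
Total exposure: 8 hours.
By Gamma–Poisson conjugacy, the posterior is Gamma(α + Σx, β + Σt) = Gamma(23 + 126, 3 + 8) = Gamma(149, 11).
Posterior mode = (α'−1)/β' = 148/11.

148/11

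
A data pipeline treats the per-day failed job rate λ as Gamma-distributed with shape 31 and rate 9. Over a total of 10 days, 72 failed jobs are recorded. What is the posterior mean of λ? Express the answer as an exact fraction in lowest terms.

Total count 72 over total exposure 10 days.
The Gamma prior is conjugate for the Poisson rate, so λ | data ~ Gamma(31+72, 9+10) = Gamma(103, 19).
Posterior mean = α'/β' = 103/19.

103/19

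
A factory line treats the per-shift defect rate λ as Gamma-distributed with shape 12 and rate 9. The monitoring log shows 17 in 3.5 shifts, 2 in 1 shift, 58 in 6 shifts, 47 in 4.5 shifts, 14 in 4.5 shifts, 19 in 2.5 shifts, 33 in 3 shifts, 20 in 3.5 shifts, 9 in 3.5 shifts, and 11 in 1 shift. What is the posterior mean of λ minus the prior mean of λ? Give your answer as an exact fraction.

Total count: 17 + 2 + 58 + 47 + 14 + 19 + 33 + 20 + 9 + 11 = 230.
Total exposure: 3.5 + 1 + 6 + 4.5 + 4.5 + 2.5 + 3 + 3.5 + 3.5 + 1 = 33 shifts.
Conjugate update: add total count to the shape and total exposure to the rate, giving Gamma(242, 42).
Posterior mean = 242/42 = 121/21; prior mean = 12/9 = 4/3. Difference = 121/21 − 4/3 = 31/7.

31/7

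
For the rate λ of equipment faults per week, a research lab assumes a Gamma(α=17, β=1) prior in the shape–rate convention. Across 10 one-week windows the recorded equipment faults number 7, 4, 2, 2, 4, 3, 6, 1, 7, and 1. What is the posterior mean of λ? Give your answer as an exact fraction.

Total count: 7 + 4 + 2 + 2 + 4 + 3 + 6 + 1 + 7 + 1 = 37.
Total exposure: 10 weeks.
By Gamma–Poisson conjugacy, the posterior is Gamma(α + Σx, β + Σt) = Gamma(17 + 37, 1 + 10) = Gamma(54, 11).
Posterior mean = α'/β' = 54/11.

54/11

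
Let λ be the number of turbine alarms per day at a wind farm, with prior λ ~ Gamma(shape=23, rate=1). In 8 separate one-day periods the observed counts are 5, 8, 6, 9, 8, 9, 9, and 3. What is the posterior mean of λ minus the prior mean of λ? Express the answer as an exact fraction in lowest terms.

Total count: 5 + 8 + 6 + 9 + 8 + 9 + 9 + 3 = 57.
Total exposure: 8 days.
Gamma(α, β) with Poisson data over total exposure Σt gives posterior Gamma(α+Σx, β+Σt) = Gamma(80, 9).
Posterior mean = 80/9 = 80/9; prior mean = 23/1 = 23. Difference = 80/9 − 23 = -127/9.

-127/9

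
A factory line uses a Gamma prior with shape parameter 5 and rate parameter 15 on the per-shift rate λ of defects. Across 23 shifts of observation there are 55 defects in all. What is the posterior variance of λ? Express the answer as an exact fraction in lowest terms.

15/361

Total count 55 over total exposure 23 shifts.
By Gamma–Poisson conjugacy, the posterior is Gamma(α + Σx, β + Σt) = Gamma(5 + 55, 15 + 23) = Gamma(60, 38).
Posterior variance = α'/β'² = 60/1444 = 15/361.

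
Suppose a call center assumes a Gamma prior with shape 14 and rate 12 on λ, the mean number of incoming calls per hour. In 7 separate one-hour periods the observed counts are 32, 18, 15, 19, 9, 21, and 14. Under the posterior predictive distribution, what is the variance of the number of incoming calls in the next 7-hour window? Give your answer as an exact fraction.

Total count: 32 + 18 + 15 + 19 + 9 + 21 + 14 = 128.
Total exposure: 7 hours.
Posterior: α' = 14 + 128 = 142, β' = 12 + 7 = 19.
The posterior predictive for a window of length T is Negative Binomial with variance T·α'·(β'+T)/β'² = 7·142·26/361 = 25844/361.

25844/361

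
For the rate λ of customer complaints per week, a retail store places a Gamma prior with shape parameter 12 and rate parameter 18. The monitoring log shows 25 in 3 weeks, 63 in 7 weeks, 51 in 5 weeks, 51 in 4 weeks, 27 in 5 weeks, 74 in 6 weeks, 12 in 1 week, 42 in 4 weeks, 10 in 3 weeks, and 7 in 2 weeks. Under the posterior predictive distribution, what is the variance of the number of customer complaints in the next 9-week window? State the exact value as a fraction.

Total count: 25 + 63 + 51 + 51 + 27 + 74 + 12 + 42 + 10 + 7 = 362.
Total exposure: 3 + 7 + 5 + 4 + 5 + 6 + 1 + 4 + 3 + 2 = 40 weeks.
Conjugate update: add total count to the shape and total exposure to the rate, giving Gamma(374, 58).
The posterior predictive for a window of length T is Negative Binomial with variance T·α'·(β'+T)/β'² = 9·374·67/3364 = 112761/1682.

112761/1682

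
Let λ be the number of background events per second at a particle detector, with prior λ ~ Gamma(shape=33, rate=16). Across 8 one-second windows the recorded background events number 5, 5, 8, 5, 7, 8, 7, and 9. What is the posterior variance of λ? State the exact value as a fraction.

29/192

Total count: 5 + 5 + 8 + 5 + 7 + 8 + 7 + 9 = 54.
Total exposure: 8 seconds.
By Gamma–Poisson conjugacy, the posterior is Gamma(α + Σx, β + Σt) = Gamma(33 + 54, 16 + 8) = Gamma(87, 24).
Posterior variance = α'/β'² = 87/576 = 29/192.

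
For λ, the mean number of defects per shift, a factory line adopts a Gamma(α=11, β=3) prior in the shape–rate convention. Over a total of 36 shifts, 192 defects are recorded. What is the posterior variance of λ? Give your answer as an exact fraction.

203/1521

Total count 192 over total exposure 36 shifts.
Posterior: α' = 11 + 192 = 203, β' = 3 + 36 = 39.
Posterior variance = α'/β'² = 203/1521.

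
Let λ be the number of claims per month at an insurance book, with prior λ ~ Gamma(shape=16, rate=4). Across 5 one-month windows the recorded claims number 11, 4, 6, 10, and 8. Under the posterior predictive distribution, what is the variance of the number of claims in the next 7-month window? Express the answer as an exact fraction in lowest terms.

6160/81

Total count: 11 + 4 + 6 + 10 + 8 = 39.
Total exposure: 5 months.
Gamma(α, β) with Poisson data over total exposure Σt gives posterior Gamma(α+Σx, β+Σt) = Gamma(55, 9).
The posterior predictive for a window of length T is Negative Binomial with variance T·α'·(β'+T)/β'² = 7·55·16/81 = 6160/81.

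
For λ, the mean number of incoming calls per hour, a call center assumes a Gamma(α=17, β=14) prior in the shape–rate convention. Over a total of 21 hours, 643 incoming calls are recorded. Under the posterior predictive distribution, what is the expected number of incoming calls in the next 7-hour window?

Total count 643 over total exposure 21 hours.
By Gamma–Poisson conjugacy, the posterior is Gamma(α + Σx, β + Σt) = Gamma(17 + 643, 14 + 21) = Gamma(660, 35).
Predictive mean over a 7-hour window = T·E[λ|data] = 7·660/35 = 132.

132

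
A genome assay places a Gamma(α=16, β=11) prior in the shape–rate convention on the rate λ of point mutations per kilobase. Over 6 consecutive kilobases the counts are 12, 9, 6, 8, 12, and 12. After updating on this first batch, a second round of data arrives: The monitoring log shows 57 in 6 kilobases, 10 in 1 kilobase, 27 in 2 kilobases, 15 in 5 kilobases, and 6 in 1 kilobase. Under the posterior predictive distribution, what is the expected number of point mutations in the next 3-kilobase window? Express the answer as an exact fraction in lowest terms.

285/16

Total count: 12 + 9 + 6 + 8 + 12 + 12 = 59.
Total exposure: 6 kilobases.
After the first batch: Gamma(16 + 59, 11 + 6) = Gamma(75, 17).
Total count: 57 + 10 + 27 + 15 + 6 = 115.
Total exposure: 6 + 1 + 2 + 5 + 1 = 15 kilobases.
After the second batch: Gamma(75 + 115, 17 + 15) = Gamma(190, 32).
Predictive mean over a 3-kilobase window = T·E[λ|data] = 3·190/32 = 285/16.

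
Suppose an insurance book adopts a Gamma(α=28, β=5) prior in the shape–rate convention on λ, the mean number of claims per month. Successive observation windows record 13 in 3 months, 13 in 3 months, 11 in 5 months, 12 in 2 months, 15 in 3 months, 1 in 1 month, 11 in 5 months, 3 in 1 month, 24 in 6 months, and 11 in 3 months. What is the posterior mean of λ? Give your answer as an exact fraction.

142/37

Total count: 13 + 13 + 11 + 12 + 15 + 1 + 11 + 3 + 24 + 11 = 114.
Total exposure: 3 + 3 + 5 + 2 + 3 + 1 + 5 + 1 + 6 + 3 = 32 months.
By Gamma–Poisson conjugacy, the posterior is Gamma(α + Σx, β + Σt) = Gamma(28 + 114, 5 + 32) = Gamma(142, 37).
Posterior mean = α'/β' = 142/37.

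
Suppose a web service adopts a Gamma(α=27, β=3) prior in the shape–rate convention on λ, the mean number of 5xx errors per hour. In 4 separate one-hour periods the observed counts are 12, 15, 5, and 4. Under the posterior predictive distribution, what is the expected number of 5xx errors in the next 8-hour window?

Total count: 12 + 15 + 5 + 4 = 36.
Total exposure: 4 hours.
By Gamma–Poisson conjugacy, the posterior is Gamma(α + Σx, β + Σt) = Gamma(27 + 36, 3 + 4) = Gamma(63, 7).
Predictive mean over an 8-hour window = T·E[λ|data] = 8·63/7 = 72.

72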